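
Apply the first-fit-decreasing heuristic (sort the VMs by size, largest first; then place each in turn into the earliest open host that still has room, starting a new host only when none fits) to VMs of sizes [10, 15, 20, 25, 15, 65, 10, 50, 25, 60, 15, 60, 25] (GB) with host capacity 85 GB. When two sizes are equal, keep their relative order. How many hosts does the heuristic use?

Sorted descending: 65, 60, 60, 50, 25, 25, 25, 20, 15, 15, 15, 10, 10.
  65 → host 1 (new)  [load 65/85]
  60 → host 2 (new)  [load 60/85]
  60 → host 3 (new)  [load 60/85]
  50 → host 4 (new)  [load 50/85]
  25 → host 2  [load 85/85]
  25 → host 3  [load 85/85]
  25 → host 4  [load 75/85]
  20 → host 1  [load 85/85]
  15 → host 5 (new)  [load 15/85]
  15 → host 5  [load 30/85]
  15 → host 5  [load 45/85]
  10 → host 4  [load 85/85]
  10 → host 5  [load 55/85]
5 hosts opened.

5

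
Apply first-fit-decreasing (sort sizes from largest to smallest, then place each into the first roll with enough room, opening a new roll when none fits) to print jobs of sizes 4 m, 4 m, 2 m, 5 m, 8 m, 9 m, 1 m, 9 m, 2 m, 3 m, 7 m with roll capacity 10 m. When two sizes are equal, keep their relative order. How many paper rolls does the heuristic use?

Sorted descending: 9, 9, 8, 7, 5, 4, 4, 3, 2, 2, 1.
  9 → roll 1 (new)  [load 9/10]
  9 → roll 2 (new)  [load 9/10]
  8 → roll 3 (new)  [load 8/10]
  7 → roll 4 (new)  [load 7/10]
  5 → roll 5 (new)  [load 5/10]
  4 → roll 5  [load 9/10]
  4 → roll 6 (new)  [load 4/10]
  3 → roll 4  [load 10/10]
  2 → roll 3  [load 10/10]
  2 → roll 6  [load 6/10]
  1 → roll 1  [load 10/10]
6 paper rolls opened.

6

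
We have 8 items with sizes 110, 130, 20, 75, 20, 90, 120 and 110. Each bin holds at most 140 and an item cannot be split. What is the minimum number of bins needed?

6

Total = 130 + 120 + 110 + 110 + 90 + 75 + 20 + 20 = 675.
Lower bound: ⌈675/140⌉ = 5 bins.
Also, 6 items each exceed 70, and no two of those can share a bin, so at least 6 bins are needed.
A packing using 6 bins:
  bin 1: 130 = 130
  bin 2: 120 + 20 = 140
  bin 3: 110 + 20 = 130
  bin 4: 110 = 110
  bin 5: 90 = 90
  bin 6: 75 = 75
This matches the lower bound, so 6 is optimal.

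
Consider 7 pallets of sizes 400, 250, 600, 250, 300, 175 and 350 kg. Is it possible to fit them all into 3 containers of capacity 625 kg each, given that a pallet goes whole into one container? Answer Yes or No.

Total = 2325 kg; ⌈2325/625⌉ = 4.
At least 4 containers are required, but only 3 are allowed.

No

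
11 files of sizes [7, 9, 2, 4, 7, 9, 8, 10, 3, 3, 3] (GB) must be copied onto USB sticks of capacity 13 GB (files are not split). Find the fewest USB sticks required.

Total = 10 + 9 + 9 + 8 + 7 + 7 + 4 + 3 + 3 + 3 + 2 = 65 GB.
Lower bound: ⌈65/13⌉ = 5 USB sticks.
Also, 6 files each exceed 13/2 GB, and no two of those can share a USB stick, so at least 6 USB sticks are needed.
A packing using 6 USB sticks:
  USB stick 1: 10 + 3 = 13
  USB stick 2: 9 + 4 = 13
  USB stick 3: 9 + 3 = 12
  USB stick 4: 8 + 3 + 2 = 13
  USB stick 5: 7 = 7
  USB stick 6: 7 = 7
This matches the lower bound, so 6 is optimal.

6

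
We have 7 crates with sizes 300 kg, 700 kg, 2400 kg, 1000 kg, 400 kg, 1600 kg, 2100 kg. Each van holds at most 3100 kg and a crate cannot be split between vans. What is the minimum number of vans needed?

Total = 2400 + 2100 + 1600 + 1000 + 700 + 400 + 300 = 8500 kg.
Lower bound: ⌈8500/3100⌉ = 3 vans.
A packing using 3 vans:
  van 1: 2400 + 700 = 3100
  van 2: 2100 + 1000 = 3100
  van 3: 1600 + 400 + 300 = 2300
This matches the lower bound, so 3 is optimal.

3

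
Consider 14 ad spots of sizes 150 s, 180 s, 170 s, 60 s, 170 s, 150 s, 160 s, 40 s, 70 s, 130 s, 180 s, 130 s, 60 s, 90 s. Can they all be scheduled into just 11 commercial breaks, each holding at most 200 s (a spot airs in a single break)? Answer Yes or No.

Yes

A valid assignment using 10 commercial breaks:
  break 1: 180 = 180
  break 2: 180 = 180
  break 3: 170 = 170
  break 4: 170 = 170
  break 5: 160 + 40 = 200
  break 6: 150 = 150
  break 7: 150 = 150
  break 8: 130 + 70 = 200
  break 9: 130 + 60 = 190
  break 10: 90 + 60 = 150
That uses only 10 ≤ 11, so 11 commercial breaks are enough.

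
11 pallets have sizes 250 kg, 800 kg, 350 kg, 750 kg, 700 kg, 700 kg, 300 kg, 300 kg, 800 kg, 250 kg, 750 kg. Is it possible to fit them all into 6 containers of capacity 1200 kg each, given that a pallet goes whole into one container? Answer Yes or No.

Yes

A valid assignment using 6 containers:
  container 1: 800 + 350 = 1150
  container 2: 800 + 300 = 1100
  container 3: 750 + 300 = 1050
  container 4: 750 + 250 = 1000
  container 5: 700 + 250 = 950
  container 6: 700 = 700
Every load is within 1200 kg, so 6 containers suffice.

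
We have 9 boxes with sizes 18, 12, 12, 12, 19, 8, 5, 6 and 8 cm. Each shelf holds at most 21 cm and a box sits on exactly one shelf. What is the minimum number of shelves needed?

6

Total = 19 + 18 + 12 + 12 + 12 + 8 + 8 + 6 + 5 = 100 cm.
Lower bound: ⌈100/21⌉ = 5 shelves.
A packing using 6 shelves:
  shelf 1: 19 = 19
  shelf 2: 18 = 18
  shelf 3: 12 + 8 = 20
  shelf 4: 12 + 8 = 20
  shelf 5: 12 + 6 = 18
  shelf 6: 5 = 5
No arrangement into 5 shelves stays within capacity, so 6 is optimal.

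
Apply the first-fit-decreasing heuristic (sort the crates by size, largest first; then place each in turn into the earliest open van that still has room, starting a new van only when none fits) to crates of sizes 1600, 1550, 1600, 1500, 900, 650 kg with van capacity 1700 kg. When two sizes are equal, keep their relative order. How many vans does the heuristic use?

Sorted descending: 1600, 1600, 1550, 1500, 900, 650.
  1600 → van 1 (new)  [load 1600/1700]
  1600 → van 2 (new)  [load 1600/1700]
  1550 → van 3 (new)  [load 1550/1700]
  1500 → van 4 (new)  [load 1500/1700]
  900 → van 5 (new)  [load 900/1700]
  650 → van 5  [load 1550/1700]
5 vans opened.

5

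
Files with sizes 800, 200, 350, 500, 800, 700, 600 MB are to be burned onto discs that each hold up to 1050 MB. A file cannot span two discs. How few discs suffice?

Total = 800 + 800 + 700 + 600 + 500 + 350 + 200 = 3950 MB.
Lower bound: ⌈3950/1050⌉ = 4 discs.
A packing using 5 discs:
  disc 1: 800 + 200 = 1000
  disc 2: 800 = 800
  disc 3: 700 + 350 = 1050
  disc 4: 600 = 600
  disc 5: 500 = 500
No arrangement into 4 discs stays within capacity, so 5 is optimal.

5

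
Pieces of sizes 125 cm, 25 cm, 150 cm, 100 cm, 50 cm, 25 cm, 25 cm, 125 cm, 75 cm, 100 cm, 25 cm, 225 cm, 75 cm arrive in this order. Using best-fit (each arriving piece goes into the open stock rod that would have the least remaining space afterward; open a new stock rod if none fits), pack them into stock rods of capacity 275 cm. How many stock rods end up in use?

5

  125 → stock rod 1 (new)  [load 125/275]
  25 → stock rod 1  [load 150/275]
  150 → stock rod 2 (new)  [load 150/275]
  100 → stock rod 1  [load 250/275]
  50 → stock rod 2  [load 200/275]
  25 → stock rod 1  [load 275/275]
  25 → stock rod 2  [load 225/275]
  125 → stock rod 3 (new)  [load 125/275]
  75 → stock rod 3  [load 200/275]
  100 → stock rod 4 (new)  [load 100/275]
  25 → stock rod 2  [load 250/275]
  225 → stock rod 5 (new)  [load 225/275]
  75 → stock rod 3  [load 275/275]
5 stock rods opened.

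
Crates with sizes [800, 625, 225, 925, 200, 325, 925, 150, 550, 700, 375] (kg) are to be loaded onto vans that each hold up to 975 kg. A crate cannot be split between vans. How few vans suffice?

Total = 925 + 925 + 800 + 700 + 625 + 550 + 375 + 325 + 225 + 200 + 150 = 5800 kg.
Lower bound: ⌈5800/975⌉ = 6 vans.
A packing using 7 vans:
  van 1: 925 = 925
  van 2: 925 = 925
  van 3: 800 + 150 = 950
  van 4: 700 + 225 = 925
  van 5: 625 + 325 = 950
  van 6: 550 + 375 = 925
  van 7: 200 = 200
No arrangement into 6 vans stays within capacity, so 7 is optimal.

7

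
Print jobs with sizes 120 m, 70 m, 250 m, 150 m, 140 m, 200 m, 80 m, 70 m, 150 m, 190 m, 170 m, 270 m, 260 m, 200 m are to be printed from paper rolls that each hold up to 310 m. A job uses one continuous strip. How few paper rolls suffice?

9

Total = 270 + 260 + 250 + 200 + 200 + 190 + 170 + 150 + 150 + 140 + 120 + 80 + 70 + 70 = 2320 m.
Lower bound: ⌈2320/310⌉ = 8 paper rolls.
A packing using 9 paper rolls:
  roll 1: 270 = 270
  roll 2: 260 = 260
  roll 3: 250 = 250
  roll 4: 200 + 80 = 280
  roll 5: 200 + 70 = 270
  roll 6: 190 + 120 = 310
  roll 7: 170 + 140 = 310
  roll 8: 150 + 150 = 300
  roll 9: 70 = 70
No arrangement into 8 paper rolls stays within capacity, so 9 is optimal.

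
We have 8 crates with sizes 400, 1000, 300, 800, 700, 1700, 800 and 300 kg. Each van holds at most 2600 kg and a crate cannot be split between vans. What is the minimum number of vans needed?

3

Total = 1700 + 1000 + 800 + 800 + 700 + 400 + 300 + 300 = 6000 kg.
Lower bound: ⌈6000/2600⌉ = 3 vans.
A packing using 3 vans:
  van 1: 1700 + 800 = 2500
  van 2: 1000 + 800 + 700 = 2500
  van 3: 400 + 300 + 300 = 1000
This matches the lower bound, so 3 is optimal.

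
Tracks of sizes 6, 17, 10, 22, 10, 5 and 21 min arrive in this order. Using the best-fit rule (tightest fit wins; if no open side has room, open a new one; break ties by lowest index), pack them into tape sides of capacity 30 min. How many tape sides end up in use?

4

  6 → side 1 (new)  [load 6/30]
  17 → side 1  [load 23/30]
  10 → side 2 (new)  [load 10/30]
  22 → side 3 (new)  [load 22/30]
  10 → side 2  [load 20/30]
  5 → side 1  [load 28/30]
  21 → side 4 (new)  [load 21/30]
4 tape sides opened.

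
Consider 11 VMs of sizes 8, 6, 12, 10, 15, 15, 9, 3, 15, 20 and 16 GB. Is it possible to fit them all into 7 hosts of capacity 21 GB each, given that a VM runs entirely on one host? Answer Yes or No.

Yes

A valid assignment using 7 hosts:
  host 1: 20 = 20
  host 2: 16 + 3 = 19
  host 3: 15 + 6 = 21
  host 4: 15 = 15
  host 5: 15 = 15
  host 6: 12 + 9 = 21
  host 7: 10 + 8 = 18
Every load is within 21 GB, so 7 hosts suffice.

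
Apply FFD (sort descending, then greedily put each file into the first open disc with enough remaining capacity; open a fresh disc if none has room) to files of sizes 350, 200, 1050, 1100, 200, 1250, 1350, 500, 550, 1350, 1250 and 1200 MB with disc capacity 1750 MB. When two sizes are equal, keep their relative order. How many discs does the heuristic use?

7

Sorted descending: 1350, 1350, 1250, 1250, 1200, 1100, 1050, 550, 500, 350, 200, 200.
  1350 → disc 1 (new)  [load 1350/1750]
  1350 → disc 2 (new)  [load 1350/1750]
  1250 → disc 3 (new)  [load 1250/1750]
  1250 → disc 4 (new)  [load 1250/1750]
  1200 → disc 5 (new)  [load 1200/1750]
  1100 → disc 6 (new)  [load 1100/1750]
  1050 → disc 7 (new)  [load 1050/1750]
  550 → disc 5  [load 1750/1750]
  500 → disc 3  [load 1750/1750]
  350 → disc 1  [load 1700/1750]
  200 → disc 2  [load 1550/1750]
  200 → disc 2  [load 1750/1750]
7 discs opened.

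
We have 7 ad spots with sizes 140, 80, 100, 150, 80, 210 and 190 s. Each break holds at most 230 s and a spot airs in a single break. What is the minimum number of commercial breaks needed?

Total = 210 + 190 + 150 + 140 + 100 + 80 + 80 = 950 s.
Lower bound: ⌈950/230⌉ = 5 commercial breaks.
A packing using 5 commercial breaks:
  break 1: 210 = 210
  break 2: 190 = 190
  break 3: 150 + 80 = 230
  break 4: 140 + 80 = 220
  break 5: 100 = 100
This matches the lower bound, so 5 is optimal.

5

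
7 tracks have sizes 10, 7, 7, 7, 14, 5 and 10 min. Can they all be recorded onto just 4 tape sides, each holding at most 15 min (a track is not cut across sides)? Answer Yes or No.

Total = 60 min; ⌈60/15⌉ = 4.
The bound of 4 does not rule out 4, but exhaustive search shows no assignment into 4 tape sides of capacity 15 min exists — the minimum is 5.

No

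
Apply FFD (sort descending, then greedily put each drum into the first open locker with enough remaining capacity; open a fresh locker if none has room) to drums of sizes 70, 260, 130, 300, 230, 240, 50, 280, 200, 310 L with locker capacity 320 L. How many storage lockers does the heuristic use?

8

Sorted descending: 310, 300, 280, 260, 240, 230, 200, 130, 70, 50.
  310 → locker 1 (new)  [load 310/320]
  300 → locker 2 (new)  [load 300/320]
  280 → locker 3 (new)  [load 280/320]
  260 → locker 4 (new)  [load 260/320]
  240 → locker 5 (new)  [load 240/320]
  230 → locker 6 (new)  [load 230/320]
  200 → locker 7 (new)  [load 200/320]
  130 → locker 8 (new)  [load 130/320]
  70 → locker 5  [load 310/320]
  50 → locker 4  [load 310/320]
8 storage lockers opened.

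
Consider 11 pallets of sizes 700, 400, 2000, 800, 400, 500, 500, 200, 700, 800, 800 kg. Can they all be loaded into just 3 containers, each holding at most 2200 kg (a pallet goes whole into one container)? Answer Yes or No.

No

Total = 7800 kg; ⌈7800/2200⌉ = 4.
At least 4 containers are required, but only 3 are allowed.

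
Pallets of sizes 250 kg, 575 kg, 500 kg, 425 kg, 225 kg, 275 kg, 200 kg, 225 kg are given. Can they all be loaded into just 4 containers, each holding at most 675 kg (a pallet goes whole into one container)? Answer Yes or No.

Total = 2675 kg; ⌈2675/675⌉ = 4.
The bound of 4 does not rule out 4, but exhaustive search shows no assignment into 4 containers of capacity 675 kg exists — the minimum is 5.

No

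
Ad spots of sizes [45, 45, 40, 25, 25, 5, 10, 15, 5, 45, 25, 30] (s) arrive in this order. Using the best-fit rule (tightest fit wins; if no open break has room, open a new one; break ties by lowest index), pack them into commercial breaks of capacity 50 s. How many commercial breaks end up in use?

7

  45 → break 1 (new)  [load 45/50]
  45 → break 2 (new)  [load 45/50]
  40 → break 3 (new)  [load 40/50]
  25 → break 4 (new)  [load 25/50]
  25 → break 4  [load 50/50]
  5 → break 1  [load 50/50]
  10 → break 3  [load 50/50]
  15 → break 5 (new)  [load 15/50]
  5 → break 2  [load 50/50]
  45 → break 6 (new)  [load 45/50]
  25 → break 5  [load 40/50]
  30 → break 7 (new)  [load 30/50]
7 commercial breaks opened.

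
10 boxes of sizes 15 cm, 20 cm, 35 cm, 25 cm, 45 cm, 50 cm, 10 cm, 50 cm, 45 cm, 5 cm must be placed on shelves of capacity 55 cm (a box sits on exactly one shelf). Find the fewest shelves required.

6

Total = 50 + 50 + 45 + 45 + 35 + 25 + 20 + 15 + 10 + 5 = 300 cm.
Lower bound: ⌈300/55⌉ = 6 shelves.
A packing using 6 shelves:
  shelf 1: 50 + 5 = 55
  shelf 2: 50 = 50
  shelf 3: 45 + 10 = 55
  shelf 4: 45 = 45
  shelf 5: 35 + 20 = 55
  shelf 6: 25 + 15 = 40
This matches the lower bound, so 6 is optimal.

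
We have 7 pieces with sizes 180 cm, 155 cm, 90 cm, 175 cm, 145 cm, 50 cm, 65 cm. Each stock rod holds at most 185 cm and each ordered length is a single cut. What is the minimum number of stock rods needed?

Total = 180 + 175 + 155 + 145 + 90 + 65 + 50 = 860 cm.
Lower bound: ⌈860/185⌉ = 5 stock rods.
A packing using 6 stock rods:
  stock rod 1: 180 = 180
  stock rod 2: 175 = 175
  stock rod 3: 155 = 155
  stock rod 4: 145 = 145
  stock rod 5: 90 + 65 = 155
  stock rod 6: 50 = 50
No arrangement into 5 stock rods stays within capacity, so 6 is optimal.

6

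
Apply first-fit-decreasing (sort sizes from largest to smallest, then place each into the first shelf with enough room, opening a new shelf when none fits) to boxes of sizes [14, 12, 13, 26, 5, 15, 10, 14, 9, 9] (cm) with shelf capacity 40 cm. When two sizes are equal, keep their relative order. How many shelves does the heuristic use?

4

Sorted descending: 26, 15, 14, 14, 13, 12, 10, 9, 9, 5.
  26 → shelf 1 (new)  [load 26/40]
  15 → shelf 2 (new)  [load 15/40]
  14 → shelf 1  [load 40/40]
  14 → shelf 2  [load 29/40]
  13 → shelf 3 (new)  [load 13/40]
  12 → shelf 3  [load 25/40]
  10 → shelf 2  [load 39/40]
  9 → shelf 3  [load 34/40]
  9 → shelf 4 (new)  [load 9/40]
  5 → shelf 3  [load 39/40]
4 shelves opened.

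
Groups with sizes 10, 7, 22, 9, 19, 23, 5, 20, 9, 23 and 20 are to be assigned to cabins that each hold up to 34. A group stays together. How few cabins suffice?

Total = 23 + 23 + 22 + 20 + 20 + 19 + 10 + 9 + 9 + 7 + 5 = 167.
Lower bound: ⌈167/34⌉ = 5 cabins.
Also, 6 groups each exceed 17, and no two of those can share a cabin, so at least 6 cabins are needed.
A packing using 6 cabins:
  cabin 1: 23 + 10 = 33
  cabin 2: 23 + 9 = 32
  cabin 3: 22 + 9 = 31
  cabin 4: 20 + 7 + 5 = 32
  cabin 5: 20 = 20
  cabin 6: 19 = 19
This matches the lower bound, so 6 is optimal.

6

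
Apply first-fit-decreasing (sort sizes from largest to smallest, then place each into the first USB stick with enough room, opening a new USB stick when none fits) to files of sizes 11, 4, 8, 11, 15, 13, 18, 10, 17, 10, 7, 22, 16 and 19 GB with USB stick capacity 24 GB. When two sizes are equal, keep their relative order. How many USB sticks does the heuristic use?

Sorted descending: 22, 19, 18, 17, 16, 15, 13, 11, 11, 10, 10, 8, 7, 4.
  22 → USB stick 1 (new)  [load 22/24]
  19 → USB stick 2 (new)  [load 19/24]
  18 → USB stick 3 (new)  [load 18/24]
  17 → USB stick 4 (new)  [load 17/24]
  16 → USB stick 5 (new)  [load 16/24]
  15 → USB stick 6 (new)  [load 15/24]
  13 → USB stick 7 (new)  [load 13/24]
  11 → USB stick 7  [load 24/24]
  11 → USB stick 8 (new)  [load 11/24]
  10 → USB stick 8  [load 21/24]
  10 → USB stick 9 (new)  [load 10/24]
  8 → USB stick 5  [load 24/24]
  7 → USB stick 4  [load 24/24]
  4 → USB stick 2  [load 23/24]
9 USB sticks opened.

9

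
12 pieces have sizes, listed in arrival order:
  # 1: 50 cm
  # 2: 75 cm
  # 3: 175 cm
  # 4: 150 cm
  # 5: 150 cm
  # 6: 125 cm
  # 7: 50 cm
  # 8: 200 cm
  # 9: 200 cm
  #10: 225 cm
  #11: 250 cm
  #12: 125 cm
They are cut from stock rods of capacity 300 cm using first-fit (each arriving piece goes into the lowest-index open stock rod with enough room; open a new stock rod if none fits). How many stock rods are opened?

  50 → stock rod 1 (new)  [load 50/300]
  75 → stock rod 1  [load 125/300]
  175 → stock rod 1  [load 300/300]
  150 → stock rod 2 (new)  [load 150/300]
  150 → stock rod 2  [load 300/300]
  125 → stock rod 3 (new)  [load 125/300]
  50 → stock rod 3  [load 175/300]
  200 → stock rod 4 (new)  [load 200/300]
  200 → stock rod 5 (new)  [load 200/300]
  225 → stock rod 6 (new)  [load 225/300]
  250 → stock rod 7 (new)  [load 250/300]
  125 → stock rod 3  [load 300/300]
7 stock rods opened.

7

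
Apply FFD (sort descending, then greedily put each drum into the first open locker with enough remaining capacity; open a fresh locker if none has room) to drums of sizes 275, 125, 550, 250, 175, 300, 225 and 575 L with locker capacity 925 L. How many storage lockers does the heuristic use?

Sorted descending: 575, 550, 300, 275, 250, 225, 175, 125.
  575 → locker 1 (new)  [load 575/925]
  550 → locker 2 (new)  [load 550/925]
  300 → locker 1  [load 875/925]
  275 → locker 2  [load 825/925]
  250 → locker 3 (new)  [load 250/925]
  225 → locker 3  [load 475/925]
  175 → locker 3  [load 650/925]
  125 → locker 3  [load 775/925]
3 storage lockers opened.

3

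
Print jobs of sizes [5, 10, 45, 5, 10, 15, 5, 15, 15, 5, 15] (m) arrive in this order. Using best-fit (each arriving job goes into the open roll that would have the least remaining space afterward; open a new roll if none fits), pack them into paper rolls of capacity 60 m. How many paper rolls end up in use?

3

  5 → roll 1 (new)  [load 5/60]
  10 → roll 1  [load 15/60]
  45 → roll 1  [load 60/60]
  5 → roll 2 (new)  [load 5/60]
  10 → roll 2  [load 15/60]
  15 → roll 2  [load 30/60]
  5 → roll 2  [load 35/60]
  15 → roll 2  [load 50/60]
  15 → roll 3 (new)  [load 15/60]
  5 → roll 2  [load 55/60]
  15 → roll 3  [load 30/60]
3 paper rolls opened.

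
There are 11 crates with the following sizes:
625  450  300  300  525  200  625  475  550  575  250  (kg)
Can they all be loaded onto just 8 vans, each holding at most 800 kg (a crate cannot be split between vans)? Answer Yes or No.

A valid assignment using 7 vans:
  van 1: 625 = 625
  van 2: 625 = 625
  van 3: 575 + 200 = 775
  van 4: 550 + 250 = 800
  van 5: 525 = 525
  van 6: 475 + 300 = 775
  van 7: 450 + 300 = 750
That uses only 7 ≤ 8, so 8 vans are enough.

Yes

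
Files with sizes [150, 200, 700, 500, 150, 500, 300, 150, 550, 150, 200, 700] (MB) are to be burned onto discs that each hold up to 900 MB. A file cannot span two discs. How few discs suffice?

Total = 700 + 700 + 550 + 500 + 500 + 300 + 200 + 200 + 150 + 150 + 150 + 150 = 4250 MB.
Lower bound: ⌈4250/900⌉ = 5 discs.
A packing using 5 discs:
  disc 1: 700 + 200 = 900
  disc 2: 700 + 200 = 900
  disc 3: 550 + 300 = 850
  disc 4: 500 + 150 + 150 = 800
  disc 5: 500 + 150 + 150 = 800
This matches the lower bound, so 5 is optimal.

5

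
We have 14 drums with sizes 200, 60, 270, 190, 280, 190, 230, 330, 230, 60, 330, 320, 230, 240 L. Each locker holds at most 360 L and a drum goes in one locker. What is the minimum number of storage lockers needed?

12

Total = 330 + 330 + 320 + 280 + 270 + 240 + 230 + 230 + 230 + 200 + 190 + 190 + 60 + 60 = 3160 L.
Lower bound: ⌈3160/360⌉ = 9 storage lockers.
Also, 12 drums each exceed 180 L, and no two of those can share a locker, so at least 12 storage lockers are needed.
A packing using 12 storage lockers:
  locker 1: 330 = 330
  locker 2: 330 = 330
  locker 3: 320 = 320
  locker 4: 280 + 60 = 340
  locker 5: 270 + 60 = 330
  locker 6: 240 = 240
  locker 7: 230 = 230
  locker 8: 230 = 230
  locker 9: 230 = 230
  locker 10: 200 = 200
  locker 11: 190 = 190
  locker 12: 190 = 190
This matches the lower bound, so 12 is optimal.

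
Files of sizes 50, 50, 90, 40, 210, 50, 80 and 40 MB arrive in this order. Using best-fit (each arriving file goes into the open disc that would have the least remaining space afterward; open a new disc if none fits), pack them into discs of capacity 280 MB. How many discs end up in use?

  50 → disc 1 (new)  [load 50/280]
  50 → disc 1  [load 100/280]
  90 → disc 1  [load 190/280]
  40 → disc 1  [load 230/280]
  210 → disc 2 (new)  [load 210/280]
  50 → disc 1  [load 280/280]
  80 → disc 3 (new)  [load 80/280]
  40 → disc 2  [load 250/280]
3 discs opened.

3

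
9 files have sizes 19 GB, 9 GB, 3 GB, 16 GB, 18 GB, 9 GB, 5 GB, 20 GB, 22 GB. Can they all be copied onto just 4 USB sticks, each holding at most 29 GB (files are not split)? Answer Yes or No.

Total = 121 GB; ⌈121/29⌉ = 5.
At least 5 USB sticks are required, but only 4 are allowed.

No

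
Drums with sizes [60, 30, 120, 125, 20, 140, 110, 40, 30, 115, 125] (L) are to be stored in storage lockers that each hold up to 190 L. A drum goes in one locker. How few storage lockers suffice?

Total = 140 + 125 + 125 + 120 + 115 + 110 + 60 + 40 + 30 + 30 + 20 = 915 L.
Lower bound: ⌈915/190⌉ = 5 storage lockers.
Also, 6 drums each exceed 95 L, and no two of those can share a locker, so at least 6 storage lockers are needed.
A packing using 6 storage lockers:
  locker 1: 140 + 40 = 180
  locker 2: 125 + 60 = 185
  locker 3: 125 + 30 + 30 = 185
  locker 4: 120 + 20 = 140
  locker 5: 115 = 115
  locker 6: 110 = 110
This matches the lower bound, so 6 is optimal.

6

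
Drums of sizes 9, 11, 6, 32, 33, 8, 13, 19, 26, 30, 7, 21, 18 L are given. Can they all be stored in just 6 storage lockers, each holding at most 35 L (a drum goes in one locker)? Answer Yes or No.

No

Total = 233 L; ⌈233/35⌉ = 7.
At least 7 storage lockers are required, but only 6 are allowed.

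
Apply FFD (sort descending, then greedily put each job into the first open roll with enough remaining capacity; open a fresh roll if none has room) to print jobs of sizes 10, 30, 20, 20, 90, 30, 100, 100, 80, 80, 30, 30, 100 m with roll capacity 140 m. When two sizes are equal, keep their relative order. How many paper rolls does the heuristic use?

Sorted descending: 100, 100, 100, 90, 80, 80, 30, 30, 30, 30, 20, 20, 10.
  100 → roll 1 (new)  [load 100/140]
  100 → roll 2 (new)  [load 100/140]
  100 → roll 3 (new)  [load 100/140]
  90 → roll 4 (new)  [load 90/140]
  80 → roll 5 (new)  [load 80/140]
  80 → roll 6 (new)  [load 80/140]
  30 → roll 1  [load 130/140]
  30 → roll 2  [load 130/140]
  30 → roll 3  [load 130/140]
  30 → roll 4  [load 120/140]
  20 → roll 4  [load 140/140]
  20 → roll 5  [load 100/140]
  10 → roll 1  [load 140/140]
6 paper rolls opened.

6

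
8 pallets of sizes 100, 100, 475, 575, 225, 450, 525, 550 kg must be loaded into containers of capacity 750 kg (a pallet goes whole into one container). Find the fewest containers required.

Total = 575 + 550 + 525 + 475 + 450 + 225 + 100 + 100 = 3000 kg.
Lower bound: ⌈3000/750⌉ = 4 containers.
Also, 5 pallets each exceed 375 kg, and no two of those can share a container, so at least 5 containers are needed.
A packing using 5 containers:
  container 1: 575 + 100 = 675
  container 2: 550 + 100 = 650
  container 3: 525 + 225 = 750
  container 4: 475 = 475
  container 5: 450 = 450
This matches the lower bound, so 5 is optimal.

5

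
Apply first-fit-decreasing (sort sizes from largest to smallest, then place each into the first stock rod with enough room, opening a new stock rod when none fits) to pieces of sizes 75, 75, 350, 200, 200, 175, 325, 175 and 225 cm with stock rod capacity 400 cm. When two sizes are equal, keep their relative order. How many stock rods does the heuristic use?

Sorted descending: 350, 325, 225, 200, 200, 175, 175, 75, 75.
  350 → stock rod 1 (new)  [load 350/400]
  325 → stock rod 2 (new)  [load 325/400]
  225 → stock rod 3 (new)  [load 225/400]
  200 → stock rod 4 (new)  [load 200/400]
  200 → stock rod 4  [load 400/400]
  175 → stock rod 3  [load 400/400]
  175 → stock rod 5 (new)  [load 175/400]
  75 → stock rod 2  [load 400/400]
  75 → stock rod 5  [load 250/400]
5 stock rods opened.

5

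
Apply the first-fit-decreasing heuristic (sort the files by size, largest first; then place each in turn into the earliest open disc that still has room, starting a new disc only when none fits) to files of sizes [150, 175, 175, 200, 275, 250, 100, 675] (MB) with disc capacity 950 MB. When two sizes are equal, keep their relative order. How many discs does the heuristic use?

Sorted descending: 675, 275, 250, 200, 175, 175, 150, 100.
  675 → disc 1 (new)  [load 675/950]
  275 → disc 1  [load 950/950]
  250 → disc 2 (new)  [load 250/950]
  200 → disc 2  [load 450/950]
  175 → disc 2  [load 625/950]
  175 → disc 2  [load 800/950]
  150 → disc 2  [load 950/950]
  100 → disc 3 (new)  [load 100/950]
3 discs opened.

3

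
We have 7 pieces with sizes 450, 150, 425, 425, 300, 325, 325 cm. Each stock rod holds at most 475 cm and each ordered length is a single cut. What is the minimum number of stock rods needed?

6

Total = 450 + 425 + 425 + 325 + 325 + 300 + 150 = 2400 cm.
Lower bound: ⌈2400/475⌉ = 6 stock rods.
A packing using 6 stock rods:
  stock rod 1: 450 = 450
  stock rod 2: 425 = 425
  stock rod 3: 425 = 425
  stock rod 4: 325 + 150 = 475
  stock rod 5: 325 = 325
  stock rod 6: 300 = 300
This matches the lower bound, so 6 is optimal.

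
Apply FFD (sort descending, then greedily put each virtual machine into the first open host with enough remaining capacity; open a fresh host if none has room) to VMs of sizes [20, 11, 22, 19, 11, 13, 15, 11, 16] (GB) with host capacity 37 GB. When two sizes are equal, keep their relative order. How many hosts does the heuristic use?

Sorted descending: 22, 20, 19, 16, 15, 13, 11, 11, 11.
  22 → host 1 (new)  [load 22/37]
  20 → host 2 (new)  [load 20/37]
  19 → host 3 (new)  [load 19/37]
  16 → host 2  [load 36/37]
  15 → host 1  [load 37/37]
  13 → host 3  [load 32/37]
  11 → host 4 (new)  [load 11/37]
  11 → host 4  [load 22/37]
  11 → host 4  [load 33/37]
4 hosts opened.

4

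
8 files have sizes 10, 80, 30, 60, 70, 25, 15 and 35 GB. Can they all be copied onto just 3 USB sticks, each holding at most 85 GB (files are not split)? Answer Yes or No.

Total = 325 GB; ⌈325/85⌉ = 4.
At least 4 USB sticks are required, but only 3 are allowed.

No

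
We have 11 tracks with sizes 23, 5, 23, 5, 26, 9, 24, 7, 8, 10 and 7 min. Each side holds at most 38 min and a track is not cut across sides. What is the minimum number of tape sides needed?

4

Total = 26 + 24 + 23 + 23 + 10 + 9 + 8 + 7 + 7 + 5 + 5 = 147 min.
Lower bound: ⌈147/38⌉ = 4 tape sides.
A packing using 4 tape sides:
  side 1: 26 + 10 = 36
  side 2: 24 + 9 + 5 = 38
  side 3: 23 + 8 + 7 = 38
  side 4: 23 + 7 + 5 = 35
This matches the lower bound, so 4 is optimal.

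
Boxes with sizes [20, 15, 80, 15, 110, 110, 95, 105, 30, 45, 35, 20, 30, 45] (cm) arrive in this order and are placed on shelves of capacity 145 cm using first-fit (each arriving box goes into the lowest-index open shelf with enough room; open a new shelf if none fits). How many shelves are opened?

  20 → shelf 1 (new)  [load 20/145]
  15 → shelf 1  [load 35/145]
  80 → shelf 1  [load 115/145]
  15 → shelf 1  [load 130/145]
  110 → shelf 2 (new)  [load 110/145]
  110 → shelf 3 (new)  [load 110/145]
  95 → shelf 4 (new)  [load 95/145]
  105 → shelf 5 (new)  [load 105/145]
  30 → shelf 2  [load 140/145]
  45 → shelf 4  [load 140/145]
  35 → shelf 3  [load 145/145]
  20 → shelf 5  [load 125/145]
  30 → shelf 6 (new)  [load 30/145]
  45 → shelf 6  [load 75/145]
6 shelves opened.

6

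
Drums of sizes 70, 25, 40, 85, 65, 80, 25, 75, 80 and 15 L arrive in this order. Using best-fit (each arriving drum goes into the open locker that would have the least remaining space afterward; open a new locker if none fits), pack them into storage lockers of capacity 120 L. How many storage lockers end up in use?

6

  70 → locker 1 (new)  [load 70/120]
  25 → locker 1  [load 95/120]
  40 → locker 2 (new)  [load 40/120]
  85 → locker 3 (new)  [load 85/120]
  65 → locker 2  [load 105/120]
  80 → locker 4 (new)  [load 80/120]
  25 → locker 1  [load 120/120]
  75 → locker 5 (new)  [load 75/120]
  80 → locker 6 (new)  [load 80/120]
  15 → locker 2  [load 120/120]
6 storage lockers opened.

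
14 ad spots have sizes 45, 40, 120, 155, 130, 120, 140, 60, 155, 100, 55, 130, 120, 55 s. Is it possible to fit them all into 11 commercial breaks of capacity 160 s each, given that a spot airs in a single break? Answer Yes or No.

A valid assignment using 10 commercial breaks:
  break 1: 155 = 155
  break 2: 155 = 155
  break 3: 140 = 140
  break 4: 130 = 130
  break 5: 130 = 130
  break 6: 120 + 40 = 160
  break 7: 120 = 120
  break 8: 120 = 120
  break 9: 100 + 60 = 160
  break 10: 55 + 55 + 45 = 155
That uses only 10 ≤ 11, so 11 commercial breaks are enough.

Yes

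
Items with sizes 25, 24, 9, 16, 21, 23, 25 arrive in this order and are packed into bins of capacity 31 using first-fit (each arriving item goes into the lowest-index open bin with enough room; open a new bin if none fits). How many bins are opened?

  25 → bin 1 (new)  [load 25/31]
  24 → bin 2 (new)  [load 24/31]
  9 → bin 3 (new)  [load 9/31]
  16 → bin 3  [load 25/31]
  21 → bin 4 (new)  [load 21/31]
  23 → bin 5 (new)  [load 23/31]
  25 → bin 6 (new)  [load 25/31]
6 bins opened.

6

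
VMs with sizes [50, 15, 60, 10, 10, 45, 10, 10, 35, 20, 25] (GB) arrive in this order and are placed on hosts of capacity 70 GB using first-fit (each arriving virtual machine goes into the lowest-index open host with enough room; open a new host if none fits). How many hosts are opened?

  50 → host 1 (new)  [load 50/70]
  15 → host 1  [load 65/70]
  60 → host 2 (new)  [load 60/70]
  10 → host 2  [load 70/70]
  10 → host 3 (new)  [load 10/70]
  45 → host 3  [load 55/70]
  10 → host 3  [load 65/70]
  10 → host 4 (new)  [load 10/70]
  35 → host 4  [load 45/70]
  20 → host 4  [load 65/70]
  25 → host 5 (new)  [load 25/70]
5 hosts opened.

5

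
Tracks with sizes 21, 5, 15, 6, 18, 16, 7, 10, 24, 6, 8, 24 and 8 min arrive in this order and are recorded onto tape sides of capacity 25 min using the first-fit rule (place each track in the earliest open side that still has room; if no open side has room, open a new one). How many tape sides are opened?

8

  21 → side 1 (new)  [load 21/25]
  5 → side 2 (new)  [load 5/25]
  15 → side 2  [load 20/25]
  6 → side 3 (new)  [load 6/25]
  18 → side 3  [load 24/25]
  16 → side 4 (new)  [load 16/25]
  7 → side 4  [load 23/25]
  10 → side 5 (new)  [load 10/25]
  24 → side 6 (new)  [load 24/25]
  6 → side 5  [load 16/25]
  8 → side 5  [load 24/25]
  24 → side 7 (new)  [load 24/25]
  8 → side 8 (new)  [load 8/25]
8 tape sides opened.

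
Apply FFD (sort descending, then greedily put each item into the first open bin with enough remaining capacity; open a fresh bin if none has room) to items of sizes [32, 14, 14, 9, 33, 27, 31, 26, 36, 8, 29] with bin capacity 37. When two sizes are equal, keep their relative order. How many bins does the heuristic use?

Sorted descending: 36, 33, 32, 31, 29, 27, 26, 14, 14, 9, 8.
  36 → bin 1 (new)  [load 36/37]
  33 → bin 2 (new)  [load 33/37]
  32 → bin 3 (new)  [load 32/37]
  31 → bin 4 (new)  [load 31/37]
  29 → bin 5 (new)  [load 29/37]
  27 → bin 6 (new)  [load 27/37]
  26 → bin 7 (new)  [load 26/37]
  14 → bin 8 (new)  [load 14/37]
  14 → bin 8  [load 28/37]
  9 → bin 6  [load 36/37]
  8 → bin 5  [load 37/37]
8 bins opened.

8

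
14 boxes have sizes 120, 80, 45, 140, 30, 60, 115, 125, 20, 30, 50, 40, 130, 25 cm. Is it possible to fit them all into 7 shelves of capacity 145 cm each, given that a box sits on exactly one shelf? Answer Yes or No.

Total = 1010 cm; ⌈1010/145⌉ = 7.
The bound of 7 does not rule out 7, but exhaustive search shows no assignment into 7 shelves of capacity 145 cm exists — the minimum is 8.

No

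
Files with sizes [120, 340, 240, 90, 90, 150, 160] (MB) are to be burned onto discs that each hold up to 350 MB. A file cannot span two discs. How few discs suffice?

Total = 340 + 240 + 160 + 150 + 120 + 90 + 90 = 1190 MB.
Lower bound: ⌈1190/350⌉ = 4 discs.
A packing using 4 discs:
  disc 1: 340 = 340
  disc 2: 240 + 90 = 330
  disc 3: 160 + 150 = 310
  disc 4: 120 + 90 = 210
This matches the lower bound, so 4 is optimal.

4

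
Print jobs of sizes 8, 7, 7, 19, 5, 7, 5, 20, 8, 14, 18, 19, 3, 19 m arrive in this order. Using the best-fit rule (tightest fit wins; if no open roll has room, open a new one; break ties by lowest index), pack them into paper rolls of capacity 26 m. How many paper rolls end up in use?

8

  8 → roll 1 (new)  [load 8/26]
  7 → roll 1  [load 15/26]
  7 → roll 1  [load 22/26]
  19 → roll 2 (new)  [load 19/26]
  5 → roll 2  [load 24/26]
  7 → roll 3 (new)  [load 7/26]
  5 → roll 3  [load 12/26]
  20 → roll 4 (new)  [load 20/26]
  8 → roll 3  [load 20/26]
  14 → roll 5 (new)  [load 14/26]
  18 → roll 6 (new)  [load 18/26]
  19 → roll 7 (new)  [load 19/26]
  3 → roll 1  [load 25/26]
  19 → roll 8 (new)  [load 19/26]
8 paper rolls opened.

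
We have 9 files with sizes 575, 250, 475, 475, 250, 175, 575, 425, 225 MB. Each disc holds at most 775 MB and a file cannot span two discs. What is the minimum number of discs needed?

5

Total = 575 + 575 + 475 + 475 + 425 + 250 + 250 + 225 + 175 = 3425 MB.
Lower bound: ⌈3425/775⌉ = 5 discs.
A packing using 5 discs:
  disc 1: 575 + 175 = 750
  disc 2: 575 = 575
  disc 3: 475 + 250 = 725
  disc 4: 475 + 250 = 725
  disc 5: 425 + 225 = 650
This matches the lower bound, so 5 is optimal.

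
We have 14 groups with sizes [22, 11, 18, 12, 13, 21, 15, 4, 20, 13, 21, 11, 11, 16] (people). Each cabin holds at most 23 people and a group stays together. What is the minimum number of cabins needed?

Total = 22 + 21 + 21 + 20 + 18 + 16 + 15 + 13 + 13 + 12 + 11 + 11 + 11 + 4 = 208 people.
Lower bound: ⌈208/23⌉ = 10 cabins.
A packing using 11 cabins:
  cabin 1: 22 = 22
  cabin 2: 21 = 21
  cabin 3: 21 = 21
  cabin 4: 20 = 20
  cabin 5: 18 + 4 = 22
  cabin 6: 16 = 16
  cabin 7: 15 = 15
  cabin 8: 13 = 13
  cabin 9: 13 = 13
  cabin 10: 12 + 11 = 23
  cabin 11: 11 + 11 = 22
No arrangement into 10 cabins stays within capacity, so 11 is optimal.

11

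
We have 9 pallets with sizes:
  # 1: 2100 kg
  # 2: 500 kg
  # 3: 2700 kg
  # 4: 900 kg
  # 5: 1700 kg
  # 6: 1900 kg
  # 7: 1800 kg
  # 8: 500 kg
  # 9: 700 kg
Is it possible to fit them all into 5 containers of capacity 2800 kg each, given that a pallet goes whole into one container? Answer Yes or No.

A valid assignment using 5 containers:
  container 1: 2700 = 2700
  container 2: 2100 + 700 = 2800
  container 3: 1900 + 900 = 2800
  container 4: 1800 + 500 + 500 = 2800
  container 5: 1700 = 1700
Every load is within 2800 kg, so 5 containers suffice.

Yes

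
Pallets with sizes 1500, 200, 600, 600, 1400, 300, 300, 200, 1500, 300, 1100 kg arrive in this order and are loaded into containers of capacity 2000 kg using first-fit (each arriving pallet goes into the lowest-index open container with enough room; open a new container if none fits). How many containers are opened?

  1500 → container 1 (new)  [load 1500/2000]
  200 → container 1  [load 1700/2000]
  600 → container 2 (new)  [load 600/2000]
  600 → container 2  [load 1200/2000]
  1400 → container 3 (new)  [load 1400/2000]
  300 → container 1  [load 2000/2000]
  300 → container 2  [load 1500/2000]
  200 → container 2  [load 1700/2000]
  1500 → container 4 (new)  [load 1500/2000]
  300 → container 2  [load 2000/2000]
  1100 → container 5 (new)  [load 1100/2000]
5 containers opened.

5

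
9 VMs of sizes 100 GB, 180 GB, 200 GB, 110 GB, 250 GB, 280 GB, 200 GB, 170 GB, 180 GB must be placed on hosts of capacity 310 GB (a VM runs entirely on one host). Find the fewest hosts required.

Total = 280 + 250 + 200 + 200 + 180 + 180 + 170 + 110 + 100 = 1670 GB.
Lower bound: ⌈1670/310⌉ = 6 hosts.
Also, 7 VMs each exceed 155 GB, and no two of those can share a host, so at least 7 hosts are needed.
A packing using 7 hosts:
  host 1: 280 = 280
  host 2: 250 = 250
  host 3: 200 + 110 = 310
  host 4: 200 + 100 = 300
  host 5: 180 = 180
  host 6: 180 = 180
  host 7: 170 = 170
This matches the lower bound, so 7 is optimal.

7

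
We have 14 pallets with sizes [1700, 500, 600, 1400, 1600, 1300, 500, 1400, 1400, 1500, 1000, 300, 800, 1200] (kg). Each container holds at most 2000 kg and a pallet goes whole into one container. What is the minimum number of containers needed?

9

Total = 1700 + 1600 + 1500 + 1400 + 1400 + 1400 + 1300 + 1200 + 1000 + 800 + 600 + 500 + 500 + 300 = 15200 kg.
Lower bound: ⌈15200/2000⌉ = 8 containers.
A packing using 9 containers:
  container 1: 1700 + 300 = 2000
  container 2: 1600 = 1600
  container 3: 1500 + 500 = 2000
  container 4: 1400 + 600 = 2000
  container 5: 1400 + 500 = 1900
  container 6: 1400 = 1400
  container 7: 1300 = 1300
  container 8: 1200 + 800 = 2000
  container 9: 1000 = 1000
No arrangement into 8 containers stays within capacity, so 9 is optimal.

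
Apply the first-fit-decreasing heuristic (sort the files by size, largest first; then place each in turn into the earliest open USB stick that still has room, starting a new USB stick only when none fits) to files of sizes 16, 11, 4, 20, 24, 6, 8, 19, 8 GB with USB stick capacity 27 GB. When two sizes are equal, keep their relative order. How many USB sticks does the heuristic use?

5

Sorted descending: 24, 20, 19, 16, 11, 8, 8, 6, 4.
  24 → USB stick 1 (new)  [load 24/27]
  20 → USB stick 2 (new)  [load 20/27]
  19 → USB stick 3 (new)  [load 19/27]
  16 → USB stick 4 (new)  [load 16/27]
  11 → USB stick 4  [load 27/27]
  8 → USB stick 3  [load 27/27]
  8 → USB stick 5 (new)  [load 8/27]
  6 → USB stick 2  [load 26/27]
  4 → USB stick 5  [load 12/27]
5 USB sticks opened.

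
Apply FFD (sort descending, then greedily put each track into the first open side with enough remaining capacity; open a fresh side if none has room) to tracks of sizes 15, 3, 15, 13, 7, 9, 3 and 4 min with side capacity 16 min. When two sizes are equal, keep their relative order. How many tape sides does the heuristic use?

Sorted descending: 15, 15, 13, 9, 7, 4, 3, 3.
  15 → side 1 (new)  [load 15/16]
  15 → side 2 (new)  [load 15/16]
  13 → side 3 (new)  [load 13/16]
  9 → side 4 (new)  [load 9/16]
  7 → side 4  [load 16/16]
  4 → side 5 (new)  [load 4/16]
  3 → side 3  [load 16/16]
  3 → side 5  [load 7/16]
5 tape sides opened.

5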